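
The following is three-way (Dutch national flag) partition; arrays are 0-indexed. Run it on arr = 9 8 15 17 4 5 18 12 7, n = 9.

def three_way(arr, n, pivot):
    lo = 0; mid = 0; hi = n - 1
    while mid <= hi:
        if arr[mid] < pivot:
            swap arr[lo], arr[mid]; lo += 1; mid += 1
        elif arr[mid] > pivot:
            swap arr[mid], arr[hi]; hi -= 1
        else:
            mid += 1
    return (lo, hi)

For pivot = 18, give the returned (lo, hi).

(8, 8)

lo=0 mid=0 hi=8
9<18: swap(0,0), lo=1 mid=1 ⇒ 9 8 15 17 4 5 18 12 7
8<18: swap(1,1), lo=2 mid=2 ⇒ 9 8 15 17 4 5 18 12 7
15<18: swap(2,2), lo=3 mid=3 ⇒ 9 8 15 17 4 5 18 12 7
17<18: swap(3,3), lo=4 mid=4 ⇒ 9 8 15 17 4 5 18 12 7
4<18: swap(4,4), lo=5 mid=5 ⇒ 9 8 15 17 4 5 18 12 7
5<18: swap(5,5), lo=6 mid=6 ⇒ 9 8 15 17 4 5 18 12 7
18=18: mid=7
12<18: swap(6,7), lo=7 mid=8 ⇒ 9 8 15 17 4 5 12 18 7
7<18: swap(7,8), lo=8 mid=9 ⇒ 9 8 15 17 4 5 12 7 18
done. lo=8 hi=8; arr=9 8 15 17 4 5 12 7 18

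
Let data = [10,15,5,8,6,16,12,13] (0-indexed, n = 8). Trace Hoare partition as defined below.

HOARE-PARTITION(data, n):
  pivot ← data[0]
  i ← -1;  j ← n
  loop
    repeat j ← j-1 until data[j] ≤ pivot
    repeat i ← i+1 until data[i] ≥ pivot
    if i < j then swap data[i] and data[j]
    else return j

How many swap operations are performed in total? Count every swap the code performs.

2

pivot = data[0] = 10; i = -1, j = 8
j→4 (data[4]=6≤10), i→0 (data[0]=10≥10); i<j, swap → [6,15,5,8,10,16,12,13]
j→3 (data[3]=8≤10), i→1 (data[1]=15≥10); i<j, swap → [6,8,5,15,10,16,12,13]
j→2, i→3; i≥j, return j=2. data = [6,8,5,15,10,16,12,13]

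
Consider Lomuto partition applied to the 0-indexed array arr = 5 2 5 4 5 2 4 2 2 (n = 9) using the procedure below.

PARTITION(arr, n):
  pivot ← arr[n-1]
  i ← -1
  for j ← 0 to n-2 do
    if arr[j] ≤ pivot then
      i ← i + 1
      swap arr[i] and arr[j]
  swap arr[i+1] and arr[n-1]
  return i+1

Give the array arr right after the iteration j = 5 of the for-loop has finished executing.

2 2 5 4 5 5 4 2 2

pivot=2, i=-1
j=0: 5>2, skip
j=1: 2≤2, i=0, swap(0,1) ⇒ 2 5 5 4 5 2 4 2 2
j=2: 5>2, skip
j=3: 4>2, skip
j=4: 5>2, skip
j=5: 2≤2, i=1, swap(1,5) ⇒ 2 2 5 4 5 5 4 2 2
(after j=5) arr = 2 2 5 4 5 5 4 2 2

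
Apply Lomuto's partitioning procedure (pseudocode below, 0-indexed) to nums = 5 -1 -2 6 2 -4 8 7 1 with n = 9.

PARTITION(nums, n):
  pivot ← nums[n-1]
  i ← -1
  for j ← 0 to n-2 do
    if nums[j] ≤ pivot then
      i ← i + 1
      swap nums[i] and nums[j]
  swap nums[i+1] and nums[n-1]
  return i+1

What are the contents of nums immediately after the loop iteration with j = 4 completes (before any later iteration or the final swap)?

-1 -2 5 6 2 -4 8 7 1

pivot = nums[8] = 1; i = -1
j=0: nums[0]=5 > 1 → no swap
j=1: nums[1]=-1 ≤ 1 → i=0, swap nums[0],nums[1] → -1 5 -2 6 2 -4 8 7 1
j=2: nums[2]=-2 ≤ 1 → i=1, swap nums[1],nums[2] → -1 -2 5 6 2 -4 8 7 1
j=3: nums[3]=6 > 1 → no swap
j=4: nums[4]=2 > 1 → no swap
(after j=4) nums = -1 -2 5 6 2 -4 8 7 1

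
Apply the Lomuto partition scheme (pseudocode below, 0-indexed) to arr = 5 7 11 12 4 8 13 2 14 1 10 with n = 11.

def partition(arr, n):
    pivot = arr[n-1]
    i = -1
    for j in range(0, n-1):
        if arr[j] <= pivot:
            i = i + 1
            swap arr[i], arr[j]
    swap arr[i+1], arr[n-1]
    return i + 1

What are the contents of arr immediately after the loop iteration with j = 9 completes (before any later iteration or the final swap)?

5 7 4 8 2 1 13 11 14 12 10

pivot=10, i=-1
j=0: 5≤10, i=0, swap(0,0) ⇒ 5 7 11 12 4 8 13 2 14 1 10
j=1: 7≤10, i=1, swap(1,1) ⇒ 5 7 11 12 4 8 13 2 14 1 10
j=2: 11>10, skip
j=3: 12>10, skip
j=4: 4≤10, i=2, swap(2,4) ⇒ 5 7 4 12 11 8 13 2 14 1 10
j=5: 8≤10, i=3, swap(3,5) ⇒ 5 7 4 8 11 12 13 2 14 1 10
j=6: 13>10, skip
j=7: 2≤10, i=4, swap(4,7) ⇒ 5 7 4 8 2 12 13 11 14 1 10
j=8: 14>10, skip
j=9: 1≤10, i=5, swap(5,9) ⇒ 5 7 4 8 2 1 13 11 14 12 10
(after j=9) arr = 5 7 4 8 2 1 13 11 14 12 10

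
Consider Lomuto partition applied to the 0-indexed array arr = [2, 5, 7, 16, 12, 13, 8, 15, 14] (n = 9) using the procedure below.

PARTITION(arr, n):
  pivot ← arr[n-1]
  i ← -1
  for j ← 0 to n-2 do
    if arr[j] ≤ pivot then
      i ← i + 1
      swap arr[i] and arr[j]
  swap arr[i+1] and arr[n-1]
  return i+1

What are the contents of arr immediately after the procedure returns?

[2, 5, 7, 12, 13, 8, 14, 15, 16]

pivot = arr[8] = 14; i = -1
j=0: arr[0]=2 ≤ 14 → i=0, swap arr[0],arr[0] (no change) → [2, 5, 7, 16, 12, 13, 8, 15, 14]
j=1: arr[1]=5 ≤ 14 → i=1, swap arr[1],arr[1] (no change) → [2, 5, 7, 16, 12, 13, 8, 15, 14]
j=2: arr[2]=7 ≤ 14 → i=2, swap arr[2],arr[2] (no change) → [2, 5, 7, 16, 12, 13, 8, 15, 14]
j=3: arr[3]=16 > 14 → no swap
j=4: arr[4]=12 ≤ 14 → i=3, swap arr[3],arr[4] → [2, 5, 7, 12, 16, 13, 8, 15, 14]
j=5: arr[5]=13 ≤ 14 → i=4, swap arr[4],arr[5] → [2, 5, 7, 12, 13, 16, 8, 15, 14]
j=6: arr[6]=8 ≤ 14 → i=5, swap arr[5],arr[6] → [2, 5, 7, 12, 13, 8, 16, 15, 14]
j=7: arr[7]=15 > 14 → no swap
final swap arr[6],arr[8] → [2, 5, 7, 12, 13, 8, 14, 15, 16]; return 6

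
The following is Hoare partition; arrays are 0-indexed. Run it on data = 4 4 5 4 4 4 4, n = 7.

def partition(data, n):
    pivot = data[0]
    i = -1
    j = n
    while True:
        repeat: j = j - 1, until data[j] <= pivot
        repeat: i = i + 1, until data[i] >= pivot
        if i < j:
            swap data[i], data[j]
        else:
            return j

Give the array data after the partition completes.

pivot=4
j stops at 6 (4), i stops at 0 (4); swap ⇒ 4 4 5 4 4 4 4
j stops at 5 (4), i stops at 1 (4); swap ⇒ 4 4 5 4 4 4 4
j stops at 4 (4), i stops at 2 (5); swap ⇒ 4 4 4 4 5 4 4
j stops at 3, i stops at 3; i≥j ⇒ return 3. data=4 4 4 4 5 4 4

4 4 4 4 5 4 4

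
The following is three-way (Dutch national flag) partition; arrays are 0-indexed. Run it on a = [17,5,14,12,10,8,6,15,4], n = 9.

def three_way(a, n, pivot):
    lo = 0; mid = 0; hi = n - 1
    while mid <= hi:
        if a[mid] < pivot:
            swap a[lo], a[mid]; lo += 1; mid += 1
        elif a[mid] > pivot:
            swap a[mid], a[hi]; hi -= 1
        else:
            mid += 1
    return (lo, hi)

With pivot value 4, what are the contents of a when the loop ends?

pivot = 4; lo=0, mid=0, hi=8
a[mid]=17>4: swap a[0],a[8]; hi=7 → [4,5,14,12,10,8,6,15,17]
a[mid]=4=4: mid=1
a[mid]=5>4: swap a[1],a[7]; hi=6 → [4,15,14,12,10,8,6,5,17]
a[mid]=15>4: swap a[1],a[6]; hi=5 → [4,6,14,12,10,8,15,5,17]
a[mid]=6>4: swap a[1],a[5]; hi=4 → [4,8,14,12,10,6,15,5,17]
a[mid]=8>4: swap a[1],a[4]; hi=3 → [4,10,14,12,8,6,15,5,17]
a[mid]=10>4: swap a[1],a[3]; hi=2 → [4,12,14,10,8,6,15,5,17]
a[mid]=12>4: swap a[1],a[2]; hi=1 → [4,14,12,10,8,6,15,5,17]
a[mid]=14>4: swap a[1],a[1]; hi=0 → [4,14,12,10,8,6,15,5,17]
end: lo=0, hi=0; a = [4,14,12,10,8,6,15,5,17]

[4,14,12,10,8,6,15,5,17]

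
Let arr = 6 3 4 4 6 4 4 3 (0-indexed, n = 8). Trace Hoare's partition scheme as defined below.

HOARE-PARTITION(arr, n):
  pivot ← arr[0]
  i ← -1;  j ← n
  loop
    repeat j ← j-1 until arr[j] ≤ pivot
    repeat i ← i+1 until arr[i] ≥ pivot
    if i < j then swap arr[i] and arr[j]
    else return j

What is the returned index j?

5

pivot = arr[0] = 6; i = -1, j = 8
j→7 (arr[7]=3≤6), i→0 (arr[0]=6≥6); i<j, swap → 3 3 4 4 6 4 4 6
j→6 (arr[6]=4≤6), i→4 (arr[4]=6≥6); i<j, swap → 3 3 4 4 4 4 6 6
j→5, i→6; i≥j, return j=5. arr = 3 3 4 4 4 4 6 6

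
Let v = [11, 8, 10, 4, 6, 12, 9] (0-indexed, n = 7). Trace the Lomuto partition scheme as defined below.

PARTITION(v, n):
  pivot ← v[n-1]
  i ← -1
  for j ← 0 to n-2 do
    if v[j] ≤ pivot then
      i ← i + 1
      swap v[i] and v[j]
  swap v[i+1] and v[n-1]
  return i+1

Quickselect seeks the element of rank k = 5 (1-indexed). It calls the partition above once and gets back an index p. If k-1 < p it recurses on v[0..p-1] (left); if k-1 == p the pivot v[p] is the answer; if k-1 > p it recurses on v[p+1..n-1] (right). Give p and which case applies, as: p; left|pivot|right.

pivot = v[6] = 9; i = -1
j=0: v[0]=11 > 9 → no swap
j=1: v[1]=8 ≤ 9 → i=0, swap v[0],v[1] → [8, 11, 10, 4, 6, 12, 9]
j=2: v[2]=10 > 9 → no swap
j=3: v[3]=4 ≤ 9 → i=1, swap v[1],v[3] → [8, 4, 10, 11, 6, 12, 9]
j=4: v[4]=6 ≤ 9 → i=2, swap v[2],v[4] → [8, 4, 6, 11, 10, 12, 9]
j=5: v[5]=12 > 9 → no swap
final swap v[3],v[6] → [8, 4, 6, 9, 10, 12, 11]; return 3
p = 3; k-1 = 4 > 3 ⇒ right

3; right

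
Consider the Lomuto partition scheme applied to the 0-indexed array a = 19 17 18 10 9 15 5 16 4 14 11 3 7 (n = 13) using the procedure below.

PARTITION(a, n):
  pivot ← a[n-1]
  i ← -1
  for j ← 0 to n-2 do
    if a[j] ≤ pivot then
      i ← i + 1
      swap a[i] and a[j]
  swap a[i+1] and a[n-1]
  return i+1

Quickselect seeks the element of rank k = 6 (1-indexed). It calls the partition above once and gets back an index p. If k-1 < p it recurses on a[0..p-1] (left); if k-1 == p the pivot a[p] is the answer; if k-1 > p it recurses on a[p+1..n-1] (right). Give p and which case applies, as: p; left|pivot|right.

pivot = a[12] = 7; i = -1
j=0: a[0]=19 > 7 → no swap
j=1: a[1]=17 > 7 → no swap
j=2: a[2]=18 > 7 → no swap
j=3: a[3]=10 > 7 → no swap
j=4: a[4]=9 > 7 → no swap
j=5: a[5]=15 > 7 → no swap
j=6: a[6]=5 ≤ 7 → i=0, swap a[0],a[6] → 5 17 18 10 9 15 19 16 4 14 11 3 7
j=7: a[7]=16 > 7 → no swap
j=8: a[8]=4 ≤ 7 → i=1, swap a[1],a[8] → 5 4 18 10 9 15 19 16 17 14 11 3 7
j=9: a[9]=14 > 7 → no swap
j=10: a[10]=11 > 7 → no swap
j=11: a[11]=3 ≤ 7 → i=2, swap a[2],a[11] → 5 4 3 10 9 15 19 16 17 14 11 18 7
final swap a[3],a[12] → 5 4 3 7 9 15 19 16 17 14 11 18 10; return 3
p = 3; k-1 = 5 > 3 ⇒ right

3; right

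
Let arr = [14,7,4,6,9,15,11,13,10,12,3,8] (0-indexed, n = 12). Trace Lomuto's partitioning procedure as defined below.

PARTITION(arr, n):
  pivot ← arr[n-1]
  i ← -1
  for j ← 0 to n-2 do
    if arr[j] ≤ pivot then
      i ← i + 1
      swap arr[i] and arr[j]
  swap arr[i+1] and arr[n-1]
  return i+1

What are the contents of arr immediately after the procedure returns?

[7,4,6,3,8,15,11,13,10,12,14,9]

pivot=8, i=-1
j=0: 14>8, skip
j=1: 7≤8, i=0, swap(0,1) ⇒ [7,14,4,6,9,15,11,13,10,12,3,8]
j=2: 4≤8, i=1, swap(1,2) ⇒ [7,4,14,6,9,15,11,13,10,12,3,8]
j=3: 6≤8, i=2, swap(2,3) ⇒ [7,4,6,14,9,15,11,13,10,12,3,8]
j=4: 9>8, skip
j=5: 15>8, skip
j=6: 11>8, skip
j=7: 13>8, skip
j=8: 10>8, skip
j=9: 12>8, skip
j=10: 3≤8, i=3, swap(3,10) ⇒ [7,4,6,3,9,15,11,13,10,12,14,8]
swap(4,11) ⇒ [7,4,6,3,8,15,11,13,10,12,14,9]; return 4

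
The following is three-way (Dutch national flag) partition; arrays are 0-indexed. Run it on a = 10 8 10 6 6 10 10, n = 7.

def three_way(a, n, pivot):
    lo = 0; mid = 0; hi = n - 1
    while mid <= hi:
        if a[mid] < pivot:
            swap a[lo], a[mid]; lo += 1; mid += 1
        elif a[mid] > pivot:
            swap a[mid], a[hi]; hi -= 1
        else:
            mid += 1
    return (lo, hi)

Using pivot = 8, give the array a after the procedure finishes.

6 6 8 10 10 10 10

lo=0 mid=0 hi=6
10>8: swap(0,6), hi=5 ⇒ 10 8 10 6 6 10 10
10>8: swap(0,5), hi=4 ⇒ 10 8 10 6 6 10 10
10>8: swap(0,4), hi=3 ⇒ 6 8 10 6 10 10 10
6<8: swap(0,0), lo=1 mid=1 ⇒ 6 8 10 6 10 10 10
8=8: mid=2
10>8: swap(2,3), hi=2 ⇒ 6 8 6 10 10 10 10
6<8: swap(1,2), lo=2 mid=3 ⇒ 6 6 8 10 10 10 10
done. lo=2 hi=2; a=6 6 8 10 10 10 10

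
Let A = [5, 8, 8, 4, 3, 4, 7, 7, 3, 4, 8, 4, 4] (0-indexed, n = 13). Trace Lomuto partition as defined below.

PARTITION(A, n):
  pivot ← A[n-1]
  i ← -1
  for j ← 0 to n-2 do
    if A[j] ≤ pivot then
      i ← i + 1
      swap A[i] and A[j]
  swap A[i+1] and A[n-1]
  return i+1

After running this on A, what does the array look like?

[4, 3, 4, 3, 4, 4, 4, 7, 5, 8, 8, 8, 7]

pivot=4, i=-1
j=0: 5>4, skip
j=1: 8>4, skip
j=2: 8>4, skip
j=3: 4≤4, i=0, swap(0,3) ⇒ [4, 8, 8, 5, 3, 4, 7, 7, 3, 4, 8, 4, 4]
j=4: 3≤4, i=1, swap(1,4) ⇒ [4, 3, 8, 5, 8, 4, 7, 7, 3, 4, 8, 4, 4]
j=5: 4≤4, i=2, swap(2,5) ⇒ [4, 3, 4, 5, 8, 8, 7, 7, 3, 4, 8, 4, 4]
j=6: 7>4, skip
j=7: 7>4, skip
j=8: 3≤4, i=3, swap(3,8) ⇒ [4, 3, 4, 3, 8, 8, 7, 7, 5, 4, 8, 4, 4]
j=9: 4≤4, i=4, swap(4,9) ⇒ [4, 3, 4, 3, 4, 8, 7, 7, 5, 8, 8, 4, 4]
j=10: 8>4, skip
j=11: 4≤4, i=5, swap(5,11) ⇒ [4, 3, 4, 3, 4, 4, 7, 7, 5, 8, 8, 8, 4]
swap(6,12) ⇒ [4, 3, 4, 3, 4, 4, 4, 7, 5, 8, 8, 8, 7]; return 6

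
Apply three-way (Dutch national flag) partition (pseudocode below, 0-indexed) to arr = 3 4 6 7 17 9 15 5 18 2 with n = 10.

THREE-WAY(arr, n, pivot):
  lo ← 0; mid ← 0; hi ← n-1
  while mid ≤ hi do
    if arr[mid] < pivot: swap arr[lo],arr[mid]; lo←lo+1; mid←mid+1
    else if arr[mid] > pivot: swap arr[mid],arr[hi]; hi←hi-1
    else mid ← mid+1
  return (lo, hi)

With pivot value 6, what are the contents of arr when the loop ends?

pivot = 6; lo=0, mid=0, hi=9
arr[mid]=3<6: swap arr[0],arr[0]; lo=1,mid=1 → 3 4 6 7 17 9 15 5 18 2
arr[mid]=4<6: swap arr[1],arr[1]; lo=2,mid=2 → 3 4 6 7 17 9 15 5 18 2
arr[mid]=6=6: mid=3
arr[mid]=7>6: swap arr[3],arr[9]; hi=8 → 3 4 6 2 17 9 15 5 18 7
arr[mid]=2<6: swap arr[2],arr[3]; lo=3,mid=4 → 3 4 2 6 17 9 15 5 18 7
arr[mid]=17>6: swap arr[4],arr[8]; hi=7 → 3 4 2 6 18 9 15 5 17 7
arr[mid]=18>6: swap arr[4],arr[7]; hi=6 → 3 4 2 6 5 9 15 18 17 7
arr[mid]=5<6: swap arr[3],arr[4]; lo=4,mid=5 → 3 4 2 5 6 9 15 18 17 7
arr[mid]=9>6: swap arr[5],arr[6]; hi=5 → 3 4 2 5 6 15 9 18 17 7
arr[mid]=15>6: swap arr[5],arr[5]; hi=4 → 3 4 2 5 6 15 9 18 17 7
end: lo=4, hi=4; arr = 3 4 2 5 6 15 9 18 17 7

3 4 2 5 6 15 9 18 17 7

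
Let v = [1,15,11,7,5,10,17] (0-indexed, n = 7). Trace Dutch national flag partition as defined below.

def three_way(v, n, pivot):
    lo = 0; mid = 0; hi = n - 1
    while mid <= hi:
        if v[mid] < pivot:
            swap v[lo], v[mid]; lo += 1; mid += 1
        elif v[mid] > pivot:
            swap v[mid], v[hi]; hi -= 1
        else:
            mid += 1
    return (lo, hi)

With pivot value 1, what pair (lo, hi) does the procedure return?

pivot = 1; lo=0, mid=0, hi=6
v[mid]=1=1: mid=1
v[mid]=15>1: swap v[1],v[6]; hi=5 → [1,17,11,7,5,10,15]
v[mid]=17>1: swap v[1],v[5]; hi=4 → [1,10,11,7,5,17,15]
v[mid]=10>1: swap v[1],v[4]; hi=3 → [1,5,11,7,10,17,15]
v[mid]=5>1: swap v[1],v[3]; hi=2 → [1,7,11,5,10,17,15]
v[mid]=7>1: swap v[1],v[2]; hi=1 → [1,11,7,5,10,17,15]
v[mid]=11>1: swap v[1],v[1]; hi=0 → [1,11,7,5,10,17,15]
end: lo=0, hi=0; v = [1,11,7,5,10,17,15]

(0, 0)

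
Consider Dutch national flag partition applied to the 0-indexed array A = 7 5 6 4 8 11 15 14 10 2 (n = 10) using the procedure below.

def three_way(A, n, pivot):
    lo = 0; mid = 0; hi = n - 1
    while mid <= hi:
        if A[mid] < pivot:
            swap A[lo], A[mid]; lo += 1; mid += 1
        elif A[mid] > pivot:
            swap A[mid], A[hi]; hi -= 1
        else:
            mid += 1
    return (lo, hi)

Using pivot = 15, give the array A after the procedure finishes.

pivot = 15; lo=0, mid=0, hi=9
A[mid]=7<15: swap A[0],A[0]; lo=1,mid=1 → 7 5 6 4 8 11 15 14 10 2
A[mid]=5<15: swap A[1],A[1]; lo=2,mid=2 → 7 5 6 4 8 11 15 14 10 2
A[mid]=6<15: swap A[2],A[2]; lo=3,mid=3 → 7 5 6 4 8 11 15 14 10 2
A[mid]=4<15: swap A[3],A[3]; lo=4,mid=4 → 7 5 6 4 8 11 15 14 10 2
A[mid]=8<15: swap A[4],A[4]; lo=5,mid=5 → 7 5 6 4 8 11 15 14 10 2
A[mid]=11<15: swap A[5],A[5]; lo=6,mid=6 → 7 5 6 4 8 11 15 14 10 2
A[mid]=15=15: mid=7
A[mid]=14<15: swap A[6],A[7]; lo=7,mid=8 → 7 5 6 4 8 11 14 15 10 2
A[mid]=10<15: swap A[7],A[8]; lo=8,mid=9 → 7 5 6 4 8 11 14 10 15 2
A[mid]=2<15: swap A[8],A[9]; lo=9,mid=10 → 7 5 6 4 8 11 14 10 2 15
end: lo=9, hi=9; A = 7 5 6 4 8 11 14 10 2 15

7 5 6 4 8 11 14 10 2 15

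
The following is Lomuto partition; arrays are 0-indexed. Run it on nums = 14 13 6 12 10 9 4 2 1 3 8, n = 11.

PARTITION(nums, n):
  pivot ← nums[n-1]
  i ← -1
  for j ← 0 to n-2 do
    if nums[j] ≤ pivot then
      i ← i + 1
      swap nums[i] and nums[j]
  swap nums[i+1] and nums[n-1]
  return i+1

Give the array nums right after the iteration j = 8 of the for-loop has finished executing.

pivot=8, i=-1
j=0: 14>8, skip
j=1: 13>8, skip
j=2: 6≤8, i=0, swap(0,2) ⇒ 6 13 14 12 10 9 4 2 1 3 8
j=3: 12>8, skip
j=4: 10>8, skip
j=5: 9>8, skip
j=6: 4≤8, i=1, swap(1,6) ⇒ 6 4 14 12 10 9 13 2 1 3 8
j=7: 2≤8, i=2, swap(2,7) ⇒ 6 4 2 12 10 9 13 14 1 3 8
j=8: 1≤8, i=3, swap(3,8) ⇒ 6 4 2 1 10 9 13 14 12 3 8
(after j=8) nums = 6 4 2 1 10 9 13 14 12 3 8

6 4 2 1 10 9 13 14 12 3 8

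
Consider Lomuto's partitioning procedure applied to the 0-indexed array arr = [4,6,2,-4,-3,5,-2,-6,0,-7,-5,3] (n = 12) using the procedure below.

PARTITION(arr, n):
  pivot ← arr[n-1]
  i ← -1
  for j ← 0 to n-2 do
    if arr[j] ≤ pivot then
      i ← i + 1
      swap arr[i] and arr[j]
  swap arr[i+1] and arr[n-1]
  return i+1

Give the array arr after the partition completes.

pivot = arr[11] = 3; i = -1
j=0: arr[0]=4 > 3 → no swap
j=1: arr[1]=6 > 3 → no swap
j=2: arr[2]=2 ≤ 3 → i=0, swap arr[0],arr[2] → [2,6,4,-4,-3,5,-2,-6,0,-7,-5,3]
j=3: arr[3]=-4 ≤ 3 → i=1, swap arr[1],arr[3] → [2,-4,4,6,-3,5,-2,-6,0,-7,-5,3]
j=4: arr[4]=-3 ≤ 3 → i=2, swap arr[2],arr[4] → [2,-4,-3,6,4,5,-2,-6,0,-7,-5,3]
j=5: arr[5]=5 > 3 → no swap
j=6: arr[6]=-2 ≤ 3 → i=3, swap arr[3],arr[6] → [2,-4,-3,-2,4,5,6,-6,0,-7,-5,3]
j=7: arr[7]=-6 ≤ 3 → i=4, swap arr[4],arr[7] → [2,-4,-3,-2,-6,5,6,4,0,-7,-5,3]
j=8: arr[8]=0 ≤ 3 → i=5, swap arr[5],arr[8] → [2,-4,-3,-2,-6,0,6,4,5,-7,-5,3]
j=9: arr[9]=-7 ≤ 3 → i=6, swap arr[6],arr[9] → [2,-4,-3,-2,-6,0,-7,4,5,6,-5,3]
j=10: arr[10]=-5 ≤ 3 → i=7, swap arr[7],arr[10] → [2,-4,-3,-2,-6,0,-7,-5,5,6,4,3]
final swap arr[8],arr[11] → [2,-4,-3,-2,-6,0,-7,-5,3,6,4,5]; return 8

[2,-4,-3,-2,-6,0,-7,-5,3,6,4,5]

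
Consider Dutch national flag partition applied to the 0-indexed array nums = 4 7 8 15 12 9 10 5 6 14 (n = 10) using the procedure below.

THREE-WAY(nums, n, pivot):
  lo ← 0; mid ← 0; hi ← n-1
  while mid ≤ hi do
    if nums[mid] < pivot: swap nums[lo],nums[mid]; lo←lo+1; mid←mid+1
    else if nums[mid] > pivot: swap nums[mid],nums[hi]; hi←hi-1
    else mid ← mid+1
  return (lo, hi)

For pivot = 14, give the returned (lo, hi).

(8, 8)

lo=0 mid=0 hi=9
4<14: swap(0,0), lo=1 mid=1 ⇒ 4 7 8 15 12 9 10 5 6 14
7<14: swap(1,1), lo=2 mid=2 ⇒ 4 7 8 15 12 9 10 5 6 14
8<14: swap(2,2), lo=3 mid=3 ⇒ 4 7 8 15 12 9 10 5 6 14
15>14: swap(3,9), hi=8 ⇒ 4 7 8 14 12 9 10 5 6 15
14=14: mid=4
12<14: swap(3,4), lo=4 mid=5 ⇒ 4 7 8 12 14 9 10 5 6 15
9<14: swap(4,5), lo=5 mid=6 ⇒ 4 7 8 12 9 14 10 5 6 15
10<14: swap(5,6), lo=6 mid=7 ⇒ 4 7 8 12 9 10 14 5 6 15
5<14: swap(6,7), lo=7 mid=8 ⇒ 4 7 8 12 9 10 5 14 6 15
6<14: swap(7,8), lo=8 mid=9 ⇒ 4 7 8 12 9 10 5 6 14 15
done. lo=8 hi=8; nums=4 7 8 12 9 10 5 6 14 15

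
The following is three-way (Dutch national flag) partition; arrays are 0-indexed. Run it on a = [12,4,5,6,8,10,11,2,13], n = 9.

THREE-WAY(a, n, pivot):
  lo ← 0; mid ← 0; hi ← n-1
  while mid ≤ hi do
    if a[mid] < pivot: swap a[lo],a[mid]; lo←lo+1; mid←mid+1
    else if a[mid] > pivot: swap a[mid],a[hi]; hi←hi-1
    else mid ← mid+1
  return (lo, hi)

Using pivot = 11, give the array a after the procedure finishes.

[2,4,5,6,8,10,11,13,12]

lo=0 mid=0 hi=8
12>11: swap(0,8), hi=7 ⇒ [13,4,5,6,8,10,11,2,12]
13>11: swap(0,7), hi=6 ⇒ [2,4,5,6,8,10,11,13,12]
2<11: swap(0,0), lo=1 mid=1 ⇒ [2,4,5,6,8,10,11,13,12]
4<11: swap(1,1), lo=2 mid=2 ⇒ [2,4,5,6,8,10,11,13,12]
5<11: swap(2,2), lo=3 mid=3 ⇒ [2,4,5,6,8,10,11,13,12]
6<11: swap(3,3), lo=4 mid=4 ⇒ [2,4,5,6,8,10,11,13,12]
8<11: swap(4,4), lo=5 mid=5 ⇒ [2,4,5,6,8,10,11,13,12]
10<11: swap(5,5), lo=6 mid=6 ⇒ [2,4,5,6,8,10,11,13,12]
11=11: mid=7
done. lo=6 hi=6; a=[2,4,5,6,8,10,11,13,12]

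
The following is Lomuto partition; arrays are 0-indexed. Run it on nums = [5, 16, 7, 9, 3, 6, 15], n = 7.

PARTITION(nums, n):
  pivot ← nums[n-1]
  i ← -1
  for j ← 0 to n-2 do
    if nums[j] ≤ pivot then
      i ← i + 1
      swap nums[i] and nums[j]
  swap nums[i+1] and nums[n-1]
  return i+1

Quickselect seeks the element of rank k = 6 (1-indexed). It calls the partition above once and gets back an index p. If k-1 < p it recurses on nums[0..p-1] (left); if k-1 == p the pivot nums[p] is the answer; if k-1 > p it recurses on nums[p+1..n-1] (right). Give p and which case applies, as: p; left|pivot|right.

pivot=15, i=-1
j=0: 5≤15, i=0, swap(0,0) ⇒ [5, 16, 7, 9, 3, 6, 15]
j=1: 16>15, skip
j=2: 7≤15, i=1, swap(1,2) ⇒ [5, 7, 16, 9, 3, 6, 15]
j=3: 9≤15, i=2, swap(2,3) ⇒ [5, 7, 9, 16, 3, 6, 15]
j=4: 3≤15, i=3, swap(3,4) ⇒ [5, 7, 9, 3, 16, 6, 15]
j=5: 6≤15, i=4, swap(4,5) ⇒ [5, 7, 9, 3, 6, 16, 15]
swap(5,6) ⇒ [5, 7, 9, 3, 6, 15, 16]; return 5
p = 5; k-1 = 5 == 5 ⇒ pivot

5; pivot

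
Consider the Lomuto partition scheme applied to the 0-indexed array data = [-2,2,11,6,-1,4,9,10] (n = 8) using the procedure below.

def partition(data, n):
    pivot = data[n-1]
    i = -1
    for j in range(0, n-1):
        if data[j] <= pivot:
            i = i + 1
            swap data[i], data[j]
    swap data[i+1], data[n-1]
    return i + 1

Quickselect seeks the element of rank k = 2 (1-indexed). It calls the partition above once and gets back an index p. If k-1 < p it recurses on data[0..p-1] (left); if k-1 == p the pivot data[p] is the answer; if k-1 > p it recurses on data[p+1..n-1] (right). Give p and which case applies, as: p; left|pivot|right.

6; left

pivot=10, i=-1
j=0: -2≤10, i=0, swap(0,0) ⇒ [-2,2,11,6,-1,4,9,10]
j=1: 2≤10, i=1, swap(1,1) ⇒ [-2,2,11,6,-1,4,9,10]
j=2: 11>10, skip
j=3: 6≤10, i=2, swap(2,3) ⇒ [-2,2,6,11,-1,4,9,10]
j=4: -1≤10, i=3, swap(3,4) ⇒ [-2,2,6,-1,11,4,9,10]
j=5: 4≤10, i=4, swap(4,5) ⇒ [-2,2,6,-1,4,11,9,10]
j=6: 9≤10, i=5, swap(5,6) ⇒ [-2,2,6,-1,4,9,11,10]
swap(6,7) ⇒ [-2,2,6,-1,4,9,10,11]; return 6
p = 6; k-1 = 1 < 6 ⇒ left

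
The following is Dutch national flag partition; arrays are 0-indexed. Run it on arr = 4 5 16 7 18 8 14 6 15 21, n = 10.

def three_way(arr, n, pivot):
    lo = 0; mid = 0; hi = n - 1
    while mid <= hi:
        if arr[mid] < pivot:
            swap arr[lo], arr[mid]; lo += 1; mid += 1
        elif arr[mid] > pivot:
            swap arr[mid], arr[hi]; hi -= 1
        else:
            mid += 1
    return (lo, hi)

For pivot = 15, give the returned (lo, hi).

pivot = 15; lo=0, mid=0, hi=9
arr[mid]=4<15: swap arr[0],arr[0]; lo=1,mid=1 → 4 5 16 7 18 8 14 6 15 21
arr[mid]=5<15: swap arr[1],arr[1]; lo=2,mid=2 → 4 5 16 7 18 8 14 6 15 21
arr[mid]=16>15: swap arr[2],arr[9]; hi=8 → 4 5 21 7 18 8 14 6 15 16
arr[mid]=21>15: swap arr[2],arr[8]; hi=7 → 4 5 15 7 18 8 14 6 21 16
arr[mid]=15=15: mid=3
arr[mid]=7<15: swap arr[2],arr[3]; lo=3,mid=4 → 4 5 7 15 18 8 14 6 21 16
arr[mid]=18>15: swap arr[4],arr[7]; hi=6 → 4 5 7 15 6 8 14 18 21 16
arr[mid]=6<15: swap arr[3],arr[4]; lo=4,mid=5 → 4 5 7 6 15 8 14 18 21 16
arr[mid]=8<15: swap arr[4],arr[5]; lo=5,mid=6 → 4 5 7 6 8 15 14 18 21 16
arr[mid]=14<15: swap arr[5],arr[6]; lo=6,mid=7 → 4 5 7 6 8 14 15 18 21 16
end: lo=6, hi=6; arr = 4 5 7 6 8 14 15 18 21 16

(6, 6)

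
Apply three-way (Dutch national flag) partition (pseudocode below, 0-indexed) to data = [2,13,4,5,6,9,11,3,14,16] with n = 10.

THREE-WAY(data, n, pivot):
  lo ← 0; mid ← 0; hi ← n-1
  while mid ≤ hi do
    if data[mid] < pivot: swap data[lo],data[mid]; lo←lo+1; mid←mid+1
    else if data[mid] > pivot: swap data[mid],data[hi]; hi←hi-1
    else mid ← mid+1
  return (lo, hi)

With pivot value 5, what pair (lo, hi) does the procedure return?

(3, 3)

pivot = 5; lo=0, mid=0, hi=9
data[mid]=2<5: swap data[0],data[0]; lo=1,mid=1 → [2,13,4,5,6,9,11,3,14,16]
data[mid]=13>5: swap data[1],data[9]; hi=8 → [2,16,4,5,6,9,11,3,14,13]
data[mid]=16>5: swap data[1],data[8]; hi=7 → [2,14,4,5,6,9,11,3,16,13]
data[mid]=14>5: swap data[1],data[7]; hi=6 → [2,3,4,5,6,9,11,14,16,13]
data[mid]=3<5: swap data[1],data[1]; lo=2,mid=2 → [2,3,4,5,6,9,11,14,16,13]
data[mid]=4<5: swap data[2],data[2]; lo=3,mid=3 → [2,3,4,5,6,9,11,14,16,13]
data[mid]=5=5: mid=4
data[mid]=6>5: swap data[4],data[6]; hi=5 → [2,3,4,5,11,9,6,14,16,13]
data[mid]=11>5: swap data[4],data[5]; hi=4 → [2,3,4,5,9,11,6,14,16,13]
data[mid]=9>5: swap data[4],data[4]; hi=3 → [2,3,4,5,9,11,6,14,16,13]
end: lo=3, hi=3; data = [2,3,4,5,9,11,6,14,16,13]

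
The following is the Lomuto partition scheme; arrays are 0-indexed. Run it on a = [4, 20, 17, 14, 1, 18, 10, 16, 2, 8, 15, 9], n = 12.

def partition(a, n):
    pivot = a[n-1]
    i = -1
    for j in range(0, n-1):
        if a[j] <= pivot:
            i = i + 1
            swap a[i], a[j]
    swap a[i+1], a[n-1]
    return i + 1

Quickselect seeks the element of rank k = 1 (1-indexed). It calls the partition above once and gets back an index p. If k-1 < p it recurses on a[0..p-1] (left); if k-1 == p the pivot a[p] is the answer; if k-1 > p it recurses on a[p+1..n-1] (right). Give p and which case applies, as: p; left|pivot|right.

4; left

pivot = a[11] = 9; i = -1
j=0: a[0]=4 ≤ 9 → i=0, swap a[0],a[0] (no change) → [4, 20, 17, 14, 1, 18, 10, 16, 2, 8, 15, 9]
j=1: a[1]=20 > 9 → no swap
j=2: a[2]=17 > 9 → no swap
j=3: a[3]=14 > 9 → no swap
j=4: a[4]=1 ≤ 9 → i=1, swap a[1],a[4] → [4, 1, 17, 14, 20, 18, 10, 16, 2, 8, 15, 9]
j=5: a[5]=18 > 9 → no swap
j=6: a[6]=10 > 9 → no swap
j=7: a[7]=16 > 9 → no swap
j=8: a[8]=2 ≤ 9 → i=2, swap a[2],a[8] → [4, 1, 2, 14, 20, 18, 10, 16, 17, 8, 15, 9]
j=9: a[9]=8 ≤ 9 → i=3, swap a[3],a[9] → [4, 1, 2, 8, 20, 18, 10, 16, 17, 14, 15, 9]
j=10: a[10]=15 > 9 → no swap
final swap a[4],a[11] → [4, 1, 2, 8, 9, 18, 10, 16, 17, 14, 15, 20]; return 4
p = 4; k-1 = 0 < 4 ⇒ left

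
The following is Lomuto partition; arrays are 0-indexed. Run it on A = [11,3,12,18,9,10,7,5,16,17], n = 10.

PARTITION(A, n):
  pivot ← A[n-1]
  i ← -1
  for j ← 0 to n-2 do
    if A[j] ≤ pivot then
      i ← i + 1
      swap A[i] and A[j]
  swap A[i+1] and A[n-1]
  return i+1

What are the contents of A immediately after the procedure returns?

pivot=17, i=-1
j=0: 11≤17, i=0, swap(0,0) ⇒ [11,3,12,18,9,10,7,5,16,17]
j=1: 3≤17, i=1, swap(1,1) ⇒ [11,3,12,18,9,10,7,5,16,17]
j=2: 12≤17, i=2, swap(2,2) ⇒ [11,3,12,18,9,10,7,5,16,17]
j=3: 18>17, skip
j=4: 9≤17, i=3, swap(3,4) ⇒ [11,3,12,9,18,10,7,5,16,17]
j=5: 10≤17, i=4, swap(4,5) ⇒ [11,3,12,9,10,18,7,5,16,17]
j=6: 7≤17, i=5, swap(5,6) ⇒ [11,3,12,9,10,7,18,5,16,17]
j=7: 5≤17, i=6, swap(6,7) ⇒ [11,3,12,9,10,7,5,18,16,17]
j=8: 16≤17, i=7, swap(7,8) ⇒ [11,3,12,9,10,7,5,16,18,17]
swap(8,9) ⇒ [11,3,12,9,10,7,5,16,17,18]; return 8

[11,3,12,9,10,7,5,16,17,18]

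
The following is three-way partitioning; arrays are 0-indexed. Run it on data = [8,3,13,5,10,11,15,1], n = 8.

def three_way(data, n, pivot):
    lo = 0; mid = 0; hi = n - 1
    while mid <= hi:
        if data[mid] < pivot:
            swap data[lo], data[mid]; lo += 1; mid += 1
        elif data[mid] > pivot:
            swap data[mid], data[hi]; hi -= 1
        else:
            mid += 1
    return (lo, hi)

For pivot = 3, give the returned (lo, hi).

pivot = 3; lo=0, mid=0, hi=7
data[mid]=8>3: swap data[0],data[7]; hi=6 → [1,3,13,5,10,11,15,8]
data[mid]=1<3: swap data[0],data[0]; lo=1,mid=1 → [1,3,13,5,10,11,15,8]
data[mid]=3=3: mid=2
data[mid]=13>3: swap data[2],data[6]; hi=5 → [1,3,15,5,10,11,13,8]
data[mid]=15>3: swap data[2],data[5]; hi=4 → [1,3,11,5,10,15,13,8]
data[mid]=11>3: swap data[2],data[4]; hi=3 → [1,3,10,5,11,15,13,8]
data[mid]=10>3: swap data[2],data[3]; hi=2 → [1,3,5,10,11,15,13,8]
data[mid]=5>3: swap data[2],data[2]; hi=1 → [1,3,5,10,11,15,13,8]
end: lo=1, hi=1; data = [1,3,5,10,11,15,13,8]

(1, 1)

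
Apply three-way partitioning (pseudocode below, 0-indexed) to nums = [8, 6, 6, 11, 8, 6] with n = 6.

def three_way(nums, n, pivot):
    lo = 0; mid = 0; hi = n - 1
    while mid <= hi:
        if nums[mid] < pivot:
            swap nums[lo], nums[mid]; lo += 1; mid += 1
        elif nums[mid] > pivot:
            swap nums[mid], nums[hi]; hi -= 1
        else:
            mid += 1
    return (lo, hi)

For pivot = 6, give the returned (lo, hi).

(0, 2)

pivot = 6; lo=0, mid=0, hi=5
nums[mid]=8>6: swap nums[0],nums[5]; hi=4 → [6, 6, 6, 11, 8, 8]
nums[mid]=6=6: mid=1
nums[mid]=6=6: mid=2
nums[mid]=6=6: mid=3
nums[mid]=11>6: swap nums[3],nums[4]; hi=3 → [6, 6, 6, 8, 11, 8]
nums[mid]=8>6: swap nums[3],nums[3]; hi=2 → [6, 6, 6, 8, 11, 8]
end: lo=0, hi=2; nums = [6, 6, 6, 8, 11, 8]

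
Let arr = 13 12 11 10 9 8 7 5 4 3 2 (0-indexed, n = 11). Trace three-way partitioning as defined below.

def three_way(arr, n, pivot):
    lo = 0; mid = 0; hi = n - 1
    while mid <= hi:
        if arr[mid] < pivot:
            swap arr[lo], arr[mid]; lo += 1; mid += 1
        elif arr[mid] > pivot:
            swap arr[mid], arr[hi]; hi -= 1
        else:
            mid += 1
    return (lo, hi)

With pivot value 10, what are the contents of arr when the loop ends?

pivot = 10; lo=0, mid=0, hi=10
arr[mid]=13>10: swap arr[0],arr[10]; hi=9 → 2 12 11 10 9 8 7 5 4 3 13
arr[mid]=2<10: swap arr[0],arr[0]; lo=1,mid=1 → 2 12 11 10 9 8 7 5 4 3 13
arr[mid]=12>10: swap arr[1],arr[9]; hi=8 → 2 3 11 10 9 8 7 5 4 12 13
arr[mid]=3<10: swap arr[1],arr[1]; lo=2,mid=2 → 2 3 11 10 9 8 7 5 4 12 13
arr[mid]=11>10: swap arr[2],arr[8]; hi=7 → 2 3 4 10 9 8 7 5 11 12 13
arr[mid]=4<10: swap arr[2],arr[2]; lo=3,mid=3 → 2 3 4 10 9 8 7 5 11 12 13
arr[mid]=10=10: mid=4
arr[mid]=9<10: swap arr[3],arr[4]; lo=4,mid=5 → 2 3 4 9 10 8 7 5 11 12 13
arr[mid]=8<10: swap arr[4],arr[5]; lo=5,mid=6 → 2 3 4 9 8 10 7 5 11 12 13
arr[mid]=7<10: swap arr[5],arr[6]; lo=6,mid=7 → 2 3 4 9 8 7 10 5 11 12 13
arr[mid]=5<10: swap arr[6],arr[7]; lo=7,mid=8 → 2 3 4 9 8 7 5 10 11 12 13
end: lo=7, hi=7; arr = 2 3 4 9 8 7 5 10 11 12 13

2 3 4 9 8 7 5 10 11 12 13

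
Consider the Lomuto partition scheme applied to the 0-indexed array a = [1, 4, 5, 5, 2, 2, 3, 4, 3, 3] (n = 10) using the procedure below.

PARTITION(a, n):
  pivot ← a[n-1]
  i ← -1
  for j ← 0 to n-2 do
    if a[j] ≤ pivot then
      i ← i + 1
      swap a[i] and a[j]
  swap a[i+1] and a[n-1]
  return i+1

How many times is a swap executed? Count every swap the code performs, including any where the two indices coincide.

6

pivot=3, i=-1
j=0: 1≤3, i=0, swap(0,0) ⇒ [1, 4, 5, 5, 2, 2, 3, 4, 3, 3]
j=1: 4>3, skip
j=2: 5>3, skip
j=3: 5>3, skip
j=4: 2≤3, i=1, swap(1,4) ⇒ [1, 2, 5, 5, 4, 2, 3, 4, 3, 3]
j=5: 2≤3, i=2, swap(2,5) ⇒ [1, 2, 2, 5, 4, 5, 3, 4, 3, 3]
j=6: 3≤3, i=3, swap(3,6) ⇒ [1, 2, 2, 3, 4, 5, 5, 4, 3, 3]
j=7: 4>3, skip
j=8: 3≤3, i=4, swap(4,8) ⇒ [1, 2, 2, 3, 3, 5, 5, 4, 4, 3]
swap(5,9) ⇒ [1, 2, 2, 3, 3, 3, 5, 4, 4, 5]; return 5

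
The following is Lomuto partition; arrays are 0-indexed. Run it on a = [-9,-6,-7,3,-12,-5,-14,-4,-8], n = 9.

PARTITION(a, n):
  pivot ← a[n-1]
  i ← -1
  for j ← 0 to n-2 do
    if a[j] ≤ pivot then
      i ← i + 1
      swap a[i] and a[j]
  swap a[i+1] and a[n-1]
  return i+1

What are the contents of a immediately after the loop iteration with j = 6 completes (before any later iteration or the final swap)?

[-9,-12,-14,3,-6,-5,-7,-4,-8]

pivot = a[8] = -8; i = -1
j=0: a[0]=-9 ≤ -8 → i=0, swap a[0],a[0] (no change) → [-9,-6,-7,3,-12,-5,-14,-4,-8]
j=1: a[1]=-6 > -8 → no swap
j=2: a[2]=-7 > -8 → no swap
j=3: a[3]=3 > -8 → no swap
j=4: a[4]=-12 ≤ -8 → i=1, swap a[1],a[4] → [-9,-12,-7,3,-6,-5,-14,-4,-8]
j=5: a[5]=-5 > -8 → no swap
j=6: a[6]=-14 ≤ -8 → i=2, swap a[2],a[6] → [-9,-12,-14,3,-6,-5,-7,-4,-8]
(after j=6) a = [-9,-12,-14,3,-6,-5,-7,-4,-8]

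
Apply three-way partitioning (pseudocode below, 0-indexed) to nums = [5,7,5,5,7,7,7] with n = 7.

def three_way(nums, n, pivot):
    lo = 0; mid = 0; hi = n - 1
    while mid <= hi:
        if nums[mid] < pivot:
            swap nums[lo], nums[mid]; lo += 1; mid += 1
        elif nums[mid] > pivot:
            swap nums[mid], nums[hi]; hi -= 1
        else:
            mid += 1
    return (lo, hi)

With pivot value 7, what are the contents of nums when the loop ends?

[5,5,5,7,7,7,7]

pivot = 7; lo=0, mid=0, hi=6
nums[mid]=5<7: swap nums[0],nums[0]; lo=1,mid=1 → [5,7,5,5,7,7,7]
nums[mid]=7=7: mid=2
nums[mid]=5<7: swap nums[1],nums[2]; lo=2,mid=3 → [5,5,7,5,7,7,7]
nums[mid]=5<7: swap nums[2],nums[3]; lo=3,mid=4 → [5,5,5,7,7,7,7]
nums[mid]=7=7: mid=5
nums[mid]=7=7: mid=6
nums[mid]=7=7: mid=7
end: lo=3, hi=6; nums = [5,5,5,7,7,7,7]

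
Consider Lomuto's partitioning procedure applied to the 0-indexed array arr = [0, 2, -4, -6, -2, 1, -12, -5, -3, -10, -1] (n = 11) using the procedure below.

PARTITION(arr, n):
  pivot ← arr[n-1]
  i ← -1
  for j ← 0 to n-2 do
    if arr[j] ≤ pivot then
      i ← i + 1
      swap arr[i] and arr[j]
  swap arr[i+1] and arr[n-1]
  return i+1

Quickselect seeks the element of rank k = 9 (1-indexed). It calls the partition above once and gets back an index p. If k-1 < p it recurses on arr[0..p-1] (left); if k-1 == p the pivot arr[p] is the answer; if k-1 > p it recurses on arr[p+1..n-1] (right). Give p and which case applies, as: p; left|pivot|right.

7; right

pivot=-1, i=-1
j=0: 0>-1, skip
j=1: 2>-1, skip
j=2: -4≤-1, i=0, swap(0,2) ⇒ [-4, 2, 0, -6, -2, 1, -12, -5, -3, -10, -1]
j=3: -6≤-1, i=1, swap(1,3) ⇒ [-4, -6, 0, 2, -2, 1, -12, -5, -3, -10, -1]
j=4: -2≤-1, i=2, swap(2,4) ⇒ [-4, -6, -2, 2, 0, 1, -12, -5, -3, -10, -1]
j=5: 1>-1, skip
j=6: -12≤-1, i=3, swap(3,6) ⇒ [-4, -6, -2, -12, 0, 1, 2, -5, -3, -10, -1]
j=7: -5≤-1, i=4, swap(4,7) ⇒ [-4, -6, -2, -12, -5, 1, 2, 0, -3, -10, -1]
j=8: -3≤-1, i=5, swap(5,8) ⇒ [-4, -6, -2, -12, -5, -3, 2, 0, 1, -10, -1]
j=9: -10≤-1, i=6, swap(6,9) ⇒ [-4, -6, -2, -12, -5, -3, -10, 0, 1, 2, -1]
swap(7,10) ⇒ [-4, -6, -2, -12, -5, -3, -10, -1, 1, 2, 0]; return 7
p = 7; k-1 = 8 > 7 ⇒ right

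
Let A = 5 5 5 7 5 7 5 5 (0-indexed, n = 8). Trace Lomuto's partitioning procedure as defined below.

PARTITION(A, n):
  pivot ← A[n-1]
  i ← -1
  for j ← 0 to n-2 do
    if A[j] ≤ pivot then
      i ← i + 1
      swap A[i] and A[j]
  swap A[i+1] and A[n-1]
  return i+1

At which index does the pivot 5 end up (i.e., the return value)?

pivot=5, i=-1
j=0: 5≤5, i=0, swap(0,0) ⇒ 5 5 5 7 5 7 5 5
j=1: 5≤5, i=1, swap(1,1) ⇒ 5 5 5 7 5 7 5 5
j=2: 5≤5, i=2, swap(2,2) ⇒ 5 5 5 7 5 7 5 5
j=3: 7>5, skip
j=4: 5≤5, i=3, swap(3,4) ⇒ 5 5 5 5 7 7 5 5
j=5: 7>5, skip
j=6: 5≤5, i=4, swap(4,6) ⇒ 5 5 5 5 5 7 7 5
swap(5,7) ⇒ 5 5 5 5 5 5 7 7; return 5

5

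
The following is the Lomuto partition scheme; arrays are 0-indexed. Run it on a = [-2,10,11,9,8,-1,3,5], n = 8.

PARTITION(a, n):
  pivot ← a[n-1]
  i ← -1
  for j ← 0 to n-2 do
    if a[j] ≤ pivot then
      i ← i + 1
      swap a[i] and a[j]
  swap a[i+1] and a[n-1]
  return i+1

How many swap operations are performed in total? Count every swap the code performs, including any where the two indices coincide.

4

pivot=5, i=-1
j=0: -2≤5, i=0, swap(0,0) ⇒ [-2,10,11,9,8,-1,3,5]
j=1: 10>5, skip
j=2: 11>5, skip
j=3: 9>5, skip
j=4: 8>5, skip
j=5: -1≤5, i=1, swap(1,5) ⇒ [-2,-1,11,9,8,10,3,5]
j=6: 3≤5, i=2, swap(2,6) ⇒ [-2,-1,3,9,8,10,11,5]
swap(3,7) ⇒ [-2,-1,3,5,8,10,11,9]; return 3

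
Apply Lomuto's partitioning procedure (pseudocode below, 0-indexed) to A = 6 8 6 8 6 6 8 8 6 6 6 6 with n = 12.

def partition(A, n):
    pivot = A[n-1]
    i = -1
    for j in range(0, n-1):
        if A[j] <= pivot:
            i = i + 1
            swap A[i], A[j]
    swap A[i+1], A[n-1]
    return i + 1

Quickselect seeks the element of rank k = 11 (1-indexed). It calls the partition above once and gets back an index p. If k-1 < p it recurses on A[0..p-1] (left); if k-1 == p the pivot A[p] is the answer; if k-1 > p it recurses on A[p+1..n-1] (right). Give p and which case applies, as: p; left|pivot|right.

pivot=6, i=-1
j=0: 6≤6, i=0, swap(0,0) ⇒ 6 8 6 8 6 6 8 8 6 6 6 6
j=1: 8>6, skip
j=2: 6≤6, i=1, swap(1,2) ⇒ 6 6 8 8 6 6 8 8 6 6 6 6
j=3: 8>6, skip
j=4: 6≤6, i=2, swap(2,4) ⇒ 6 6 6 8 8 6 8 8 6 6 6 6
j=5: 6≤6, i=3, swap(3,5) ⇒ 6 6 6 6 8 8 8 8 6 6 6 6
j=6: 8>6, skip
j=7: 8>6, skip
j=8: 6≤6, i=4, swap(4,8) ⇒ 6 6 6 6 6 8 8 8 8 6 6 6
j=9: 6≤6, i=5, swap(5,9) ⇒ 6 6 6 6 6 6 8 8 8 8 6 6
j=10: 6≤6, i=6, swap(6,10) ⇒ 6 6 6 6 6 6 6 8 8 8 8 6
swap(7,11) ⇒ 6 6 6 6 6 6 6 6 8 8 8 8; return 7
p = 7; k-1 = 10 > 7 ⇒ right

7; right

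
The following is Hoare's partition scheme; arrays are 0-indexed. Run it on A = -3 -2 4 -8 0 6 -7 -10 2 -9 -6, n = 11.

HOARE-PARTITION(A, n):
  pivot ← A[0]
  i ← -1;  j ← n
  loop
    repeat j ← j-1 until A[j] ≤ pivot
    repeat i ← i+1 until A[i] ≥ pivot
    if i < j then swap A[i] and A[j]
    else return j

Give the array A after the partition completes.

pivot=-3
j stops at 10 (-6), i stops at 0 (-3); swap ⇒ -6 -2 4 -8 0 6 -7 -10 2 -9 -3
j stops at 9 (-9), i stops at 1 (-2); swap ⇒ -6 -9 4 -8 0 6 -7 -10 2 -2 -3
j stops at 7 (-10), i stops at 2 (4); swap ⇒ -6 -9 -10 -8 0 6 -7 4 2 -2 -3
j stops at 6 (-7), i stops at 4 (0); swap ⇒ -6 -9 -10 -8 -7 6 0 4 2 -2 -3
j stops at 4, i stops at 5; i≥j ⇒ return 4. A=-6 -9 -10 -8 -7 6 0 4 2 -2 -3

-6 -9 -10 -8 -7 6 0 4 2 -2 -3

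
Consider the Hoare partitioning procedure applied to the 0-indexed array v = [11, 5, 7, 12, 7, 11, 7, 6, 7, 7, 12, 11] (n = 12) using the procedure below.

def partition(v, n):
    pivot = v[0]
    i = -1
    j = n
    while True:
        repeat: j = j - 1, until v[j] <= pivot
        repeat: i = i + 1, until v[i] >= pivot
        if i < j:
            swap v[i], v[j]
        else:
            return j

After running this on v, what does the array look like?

[11, 5, 7, 7, 7, 7, 7, 6, 11, 12, 12, 11]

pivot=11
j stops at 11 (11), i stops at 0 (11); swap ⇒ [11, 5, 7, 12, 7, 11, 7, 6, 7, 7, 12, 11]
j stops at 9 (7), i stops at 3 (12); swap ⇒ [11, 5, 7, 7, 7, 11, 7, 6, 7, 12, 12, 11]
j stops at 8 (7), i stops at 5 (11); swap ⇒ [11, 5, 7, 7, 7, 7, 7, 6, 11, 12, 12, 11]
j stops at 7, i stops at 8; i≥j ⇒ return 7. v=[11, 5, 7, 7, 7, 7, 7, 6, 11, 12, 12, 11]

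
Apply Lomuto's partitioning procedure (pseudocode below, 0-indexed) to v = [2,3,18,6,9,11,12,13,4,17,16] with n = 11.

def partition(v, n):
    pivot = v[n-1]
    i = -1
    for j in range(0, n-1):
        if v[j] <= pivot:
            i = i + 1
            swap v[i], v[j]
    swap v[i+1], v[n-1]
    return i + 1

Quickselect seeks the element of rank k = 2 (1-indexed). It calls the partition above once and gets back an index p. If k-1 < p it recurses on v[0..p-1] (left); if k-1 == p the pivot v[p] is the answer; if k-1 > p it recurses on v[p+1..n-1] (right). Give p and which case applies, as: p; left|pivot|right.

pivot=16, i=-1
j=0: 2≤16, i=0, swap(0,0) ⇒ [2,3,18,6,9,11,12,13,4,17,16]
j=1: 3≤16, i=1, swap(1,1) ⇒ [2,3,18,6,9,11,12,13,4,17,16]
j=2: 18>16, skip
j=3: 6≤16, i=2, swap(2,3) ⇒ [2,3,6,18,9,11,12,13,4,17,16]
j=4: 9≤16, i=3, swap(3,4) ⇒ [2,3,6,9,18,11,12,13,4,17,16]
j=5: 11≤16, i=4, swap(4,5) ⇒ [2,3,6,9,11,18,12,13,4,17,16]
j=6: 12≤16, i=5, swap(5,6) ⇒ [2,3,6,9,11,12,18,13,4,17,16]
j=7: 13≤16, i=6, swap(6,7) ⇒ [2,3,6,9,11,12,13,18,4,17,16]
j=8: 4≤16, i=7, swap(7,8) ⇒ [2,3,6,9,11,12,13,4,18,17,16]
j=9: 17>16, skip
swap(8,10) ⇒ [2,3,6,9,11,12,13,4,16,17,18]; return 8
p = 8; k-1 = 1 < 8 ⇒ left

8; left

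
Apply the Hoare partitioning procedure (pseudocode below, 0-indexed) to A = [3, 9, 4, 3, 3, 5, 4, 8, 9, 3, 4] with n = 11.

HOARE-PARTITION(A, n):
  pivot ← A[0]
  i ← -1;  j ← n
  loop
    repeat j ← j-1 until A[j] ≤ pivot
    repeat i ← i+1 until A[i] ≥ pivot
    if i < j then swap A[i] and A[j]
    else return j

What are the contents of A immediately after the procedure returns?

pivot = A[0] = 3; i = -1, j = 11
j→9 (A[9]=3≤3), i→0 (A[0]=3≥3); i<j, swap → [3, 9, 4, 3, 3, 5, 4, 8, 9, 3, 4]
j→4 (A[4]=3≤3), i→1 (A[1]=9≥3); i<j, swap → [3, 3, 4, 3, 9, 5, 4, 8, 9, 3, 4]
j→3 (A[3]=3≤3), i→2 (A[2]=4≥3); i<j, swap → [3, 3, 3, 4, 9, 5, 4, 8, 9, 3, 4]
j→2, i→3; i≥j, return j=2. A = [3, 3, 3, 4, 9, 5, 4, 8, 9, 3, 4]

[3, 3, 3, 4, 9, 5, 4, 8, 9, 3, 4]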